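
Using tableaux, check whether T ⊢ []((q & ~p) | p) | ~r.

Tableau for the negation ~([]((q & ~p) | p) | ~r):
1. ~([]((q & ~p) | p) | ~r), 0
2. ~[]((q & ~p) | p), 0
3. r, 0
4. ~((q & ~p) | p), 1
5. ~(q & ~p), 1
6. ~p, 1
7. ~q, 1
Accessibility: 0R0, 0R1, 1R1
The negation has an open branch (countermodel exists).

Invalid (countermodel exists)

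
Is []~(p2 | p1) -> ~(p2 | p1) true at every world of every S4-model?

Yes, valid

Tableau for the negation ~([]~(p2 | p1) -> ~(p2 | p1)):
1. ~([]~(p2 | p1) -> ~(p2 | p1)), 0
2. []~(p2 | p1), 0
3. p2 | p1, 0
4. ~(p2 | p1), 0
5. ~p2, 0
6. ~p1, 0
7. p1, 0
Accessibility: 0R0
Branch closes: p1 and ~p1 both at 0.
Every branch of the negation's tableau closes; the branch above is one of them.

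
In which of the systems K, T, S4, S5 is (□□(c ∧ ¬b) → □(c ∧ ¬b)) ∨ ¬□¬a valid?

T-tableau for the negation ¬((□□(c ∧ ¬b) → □(c ∧ ¬b)) ∨ ¬□¬a):
1. ¬((□□(c ∧ ¬b) → □(c ∧ ¬b)) ∨ ¬□¬a), w0
2. ¬(□□(c ∧ ¬b) → □(c ∧ ¬b)), w0   [¬∨-rule on 1]
3. □¬a, w0   [¬∨-rule on 1]
4. □□(c ∧ ¬b), w0   [¬→-rule on 2]
5. ¬□(c ∧ ¬b), w0   [¬→-rule on 2]
6. ¬a, w0   [□-rule on 3 via w0Rw0]
7. □(c ∧ ¬b), w0   [□-rule on 4 via w0Rw0]
8. c ∧ ¬b, w0   [□-rule on 7 via w0Rw0]
9. c, w0   [∧-rule on 8]
10. ¬b, w0   [∧-rule on 8]
11. ¬(c ∧ ¬b), w1   [¬□-rule on 5: fresh world w1, w0Rw1]
12. ¬a, w1   [□-rule on 3 via w0Rw1]
13. □(c ∧ ¬b), w1   [□-rule on 4 via w0Rw1]
14. c ∧ ¬b, w1   [□-rule on 7 via w0Rw1]
15. c, w1   [∧-rule on 14]
16. ¬b, w1   [∧-rule on 14]
17. b, w1   [¬∧-rule on 11 (branches; this branch)]
Accessibility: w0Rw0, w0Rw1, w1Rw1
Branch closes: b and ¬b both at w1.
Every branch closes (one shown): valid in T, hence also in S4, S5 (every theorem of T is a theorem of S4 and S5).
K-tableau for the negation ¬((□□(c ∧ ¬b) → □(c ∧ ¬b)) ∨ ¬□¬a):
1. ¬((□□(c ∧ ¬b) → □(c ∧ ¬b)) ∨ ¬□¬a), w0
2. ¬(□□(c ∧ ¬b) → □(c ∧ ¬b)), w0   [¬∨-rule on 1]
3. □¬a, w0   [¬∨-rule on 1]
4. □□(c ∧ ¬b), w0   [¬→-rule on 2]
5. ¬□(c ∧ ¬b), w0   [¬→-rule on 2]
6. ¬(c ∧ ¬b), w1   [¬□-rule on 5: fresh world w1, w0Rw1]
7. ¬a, w1   [□-rule on 3 via w0Rw1]
8. □(c ∧ ¬b), w1   [□-rule on 4 via w0Rw1]
9. b, w1   [¬∧-rule on 6 (branches; this branch)]
Accessibility: w0Rw1
Complete open branch: countermodel on a K-frame, so not valid in K.

T, S4, S5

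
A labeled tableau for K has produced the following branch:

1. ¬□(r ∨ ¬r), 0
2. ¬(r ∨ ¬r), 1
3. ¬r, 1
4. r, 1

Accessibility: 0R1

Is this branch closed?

Closed

Both r and ¬r appear at 1.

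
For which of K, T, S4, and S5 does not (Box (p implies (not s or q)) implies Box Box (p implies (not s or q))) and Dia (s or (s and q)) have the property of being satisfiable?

S4-tableau for the formula:
1. not (Box (p implies (not s or q)) implies Box Box (p implies (not s or q))) and Dia (s or (s and q)), 0
2. not (Box (p implies (not s or q)) implies Box Box (p implies (not s or q))), 0
3. Dia (s or (s and q)), 0
4. Box (p implies (not s or q)), 0
5. not Box Box (p implies (not s or q)), 0
6. p implies (not s or q), 0
7. not s or q, 0
8. q, 0
9. s or (s and q), 1
10. p implies (not s or q), 1
11. s and q, 1
12. s, 1
13. q, 1
14. not s or q, 1
15. not Box (p implies (not s or q)), 2
16. p implies (not s or q), 2
17. not s or q, 2
18. q, 2
19. not (p implies (not s or q)), 3
20. p, 3
21. not (not s or q), 3
22. s, 3
23. not q, 3
24. p implies (not s or q), 3
25. not s or q, 3
26. q, 3
Accessibility: 0R0, 0R1, 0R2, 0R3, 1R1, 2R2, 2R3, 3R3
Branch closes: q and not q both at 3.
Every branch closes (one shown): unsatisfiable in S4, hence also in S5 (every S5-frame is an S4-frame).
T-tableau for the formula:
1. not (Box (p implies (not s or q)) implies Box Box (p implies (not s or q))) and Dia (s or (s and q)), 0
2. not (Box (p implies (not s or q)) implies Box Box (p implies (not s or q))), 0
3. Dia (s or (s and q)), 0
4. Box (p implies (not s or q)), 0
5. not Box Box (p implies (not s or q)), 0
6. p implies (not s or q), 0
7. not s or q, 0
8. q, 0
9. s or (s and q), 1
10. p implies (not s or q), 1
11. s and q, 1
12. s, 1
13. q, 1
14. not s or q, 1
15. not Box (p implies (not s or q)), 2
16. p implies (not s or q), 2
17. not s or q, 2
18. q, 2
19. not (p implies (not s or q)), 3
20. p, 3
21. not (not s or q), 3
22. s, 3
23. not q, 3
Accessibility: 0R0, 0R1, 0R2, 1R1, 2R2, 2R3, 3R3
Complete open branch: satisfiable in T, hence also in K (this T-model is also a K-model).

K, T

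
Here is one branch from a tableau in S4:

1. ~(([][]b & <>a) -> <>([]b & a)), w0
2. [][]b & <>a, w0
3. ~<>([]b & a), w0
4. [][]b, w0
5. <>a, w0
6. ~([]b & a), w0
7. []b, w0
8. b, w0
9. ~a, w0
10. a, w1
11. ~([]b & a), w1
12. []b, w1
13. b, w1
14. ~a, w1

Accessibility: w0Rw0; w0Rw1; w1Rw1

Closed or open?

Yes, closed

Both a and ~a appear at w1.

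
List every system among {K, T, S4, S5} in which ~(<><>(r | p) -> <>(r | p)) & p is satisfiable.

K

T-tableau for the formula:
1. ~(<><>(r | p) -> <>(r | p)) & p, 0
2. ~(<><>(r | p) -> <>(r | p)), 0
3. p, 0
4. <><>(r | p), 0
5. ~<>(r | p), 0
6. ~(r | p), 0
7. ~r, 0
8. ~p, 0
Accessibility: 0R0
Branch closes: p and ~p both at 0.
Every branch closes (one shown): unsatisfiable in T, hence also in S4, S5 (every S4/S5-frame is a T-frame).
K-tableau for the formula:
1. ~(<><>(r | p) -> <>(r | p)) & p, 0
2. ~(<><>(r | p) -> <>(r | p)), 0
3. p, 0
4. <><>(r | p), 0
5. ~<>(r | p), 0
6. <>(r | p), 1
7. ~(r | p), 1
8. ~r, 1
9. ~p, 1
10. r | p, 2
11. p, 2
Accessibility: 0R1, 1R2
Complete open branch: satisfiable in K.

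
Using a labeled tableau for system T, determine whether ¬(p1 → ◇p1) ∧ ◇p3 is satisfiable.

Unsatisfiable (every branch closes)

1. ¬(p1 → ◇p1) ∧ ◇p3, w0
2. ¬(p1 → ◇p1), w0   [∧-rule on 1]
3. ◇p3, w0   [∧-rule on 1]
4. p1, w0   [¬→-rule on 2]
5. ¬◇p1, w0   [¬→-rule on 2]
6. ¬p1, w0   [¬◇-rule on 5 via w0Rw0]
Accessibility: w0Rw0
Branch closes: p1 and ¬p1 both at w0.
All branches of the tableau close; one closing branch shown above.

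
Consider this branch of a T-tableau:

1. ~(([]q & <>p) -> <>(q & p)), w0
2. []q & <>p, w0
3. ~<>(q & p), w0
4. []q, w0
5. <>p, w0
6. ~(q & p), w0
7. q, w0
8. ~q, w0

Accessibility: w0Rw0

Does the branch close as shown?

Both q and ~q appear at w0.

Yes, closed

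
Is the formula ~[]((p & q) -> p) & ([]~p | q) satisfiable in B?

Unsatisfiable (every branch closes)

1. ~[]((p & q) -> p) & ([]~p | q), w0
2. ~[]((p & q) -> p), w0   [&-rule on 1]
3. []~p | q, w0   [&-rule on 1]
4. []~p, w0   [|-rule on 3 (branches; this branch)]
5. ~p, w0   [[]-rule on 4 via w0Rw0]
6. ~((p & q) -> p), w1   [~[]-rule on 2: fresh world w1, w0Rw1]
7. p & q, w1   [~->-rule on 6]
8. ~p, w1   [~->-rule on 6]
9. p, w1   [&-rule on 7]
10. q, w1   [&-rule on 7]
Accessibility: w0Rw0, w0Rw1, w1Rw0, w1Rw1
Branch closes: p and ~p both at w1.
All branches of the tableau close; one closing branch shown above.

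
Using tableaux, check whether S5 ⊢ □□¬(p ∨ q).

Tableau for the negation ¬□□¬(p ∨ q):
1. ¬□□¬(p ∨ q), w0
2. ¬□¬(p ∨ q), w1
3. p ∨ q, w2
4. q, w2
Accessibility: w0Rw0, w0Rw1, w0Rw2, w1Rw0, w1Rw1, w1Rw2, w2Rw0, w2Rw1, w2Rw2
The negation has an open branch (countermodel exists).

Not valid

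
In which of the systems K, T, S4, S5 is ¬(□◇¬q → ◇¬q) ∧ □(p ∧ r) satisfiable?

K

T-tableau for the formula:
1. ¬(□◇¬q → ◇¬q) ∧ □(p ∧ r), u
2. ¬(□◇¬q → ◇¬q), u   [∧-rule on 1]
3. □(p ∧ r), u   [∧-rule on 1]
4. □◇¬q, u   [¬→-rule on 2]
5. ¬◇¬q, u   [¬→-rule on 2]
6. p ∧ r, u   [□-rule on 3 via uRu]
7. p, u   [∧-rule on 6]
8. r, u   [∧-rule on 6]
9. ◇¬q, u   [□-rule on 4 via uRu]
10. q, u   [¬◇-rule on 5 via uRu]
11. ¬q, v   [◇-rule on 9: fresh world v, uRv]
12. p ∧ r, v   [□-rule on 3 via uRv]
13. p, v   [∧-rule on 12]
14. r, v   [∧-rule on 12]
15. ◇¬q, v   [□-rule on 4 via uRv]
16. q, v   [¬◇-rule on 5 via uRv]
Accessibility: uRu, uRv, vRv
Branch closes: q and ¬q both at v.
Every branch closes (one shown): unsatisfiable in T, hence also in S4, S5 (every S4/S5-frame is a T-frame).
K-tableau for the formula:
1. ¬(□◇¬q → ◇¬q) ∧ □(p ∧ r), u
2. ¬(□◇¬q → ◇¬q), u   [∧-rule on 1]
3. □(p ∧ r), u   [∧-rule on 1]
4. □◇¬q, u   [¬→-rule on 2]
5. ¬◇¬q, u   [¬→-rule on 2]
Complete open branch: satisfiable in K.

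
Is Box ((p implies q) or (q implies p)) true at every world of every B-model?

Valid in B

Tableau for the negation not Box ((p implies q) or (q implies p)):
1. not Box ((p implies q) or (q implies p)), w0
2. not ((p implies q) or (q implies p)), w1
3. not (p implies q), w1
4. not (q implies p), w1
5. p, w1
6. not q, w1
7. q, w1
8. not p, w1
Accessibility: w0Rw0, w0Rw1, w1Rw0, w1Rw1
Branch closes: q and not q both at w1.
Every branch of the negation's tableau closes; the branch above is one of them.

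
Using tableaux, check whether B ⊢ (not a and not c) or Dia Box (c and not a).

Not valid

Tableau for the negation not ((not a and not c) or Dia Box (c and not a)):
1. not ((not a and not c) or Dia Box (c and not a)), u
2. not (not a and not c), u
3. not Dia Box (c and not a), u
4. not Box (c and not a), u
5. c, u
6. not (c and not a), v
7. not Box (c and not a), v
8. a, v
9. not (c and not a), w
10. a, w
Accessibility: uRu, uRv, vRu, vRv, vRw, wRv, wRw
The negation has an open branch (countermodel exists).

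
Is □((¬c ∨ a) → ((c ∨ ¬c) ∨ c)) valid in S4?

Valid

Tableau for the negation ¬□((¬c ∨ a) → ((c ∨ ¬c) ∨ c)):
1. ¬□((¬c ∨ a) → ((c ∨ ¬c) ∨ c)), u
2. ¬((¬c ∨ a) → ((c ∨ ¬c) ∨ c)), v   [¬□-rule on 1: fresh world v, uRv]
3. ¬c ∨ a, v   [¬→-rule on 2]
4. ¬((c ∨ ¬c) ∨ c), v   [¬→-rule on 2]
5. ¬(c ∨ ¬c), v   [¬∨-rule on 4]
6. ¬c, v   [¬∨-rule on 4]
7. c, v   [¬∨-rule on 5]
Accessibility: uRu, uRv, vRv
Branch closes: c and ¬c both at v.
Every branch of the negation's tableau closes; the branch above is one of them.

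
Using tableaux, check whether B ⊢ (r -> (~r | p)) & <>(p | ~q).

Tableau for the negation ~((r -> (~r | p)) & <>(p | ~q)):
1. ~((r -> (~r | p)) & <>(p | ~q)), 0
2. ~<>(p | ~q), 0   [~&-rule on 1 (branches; this branch)]
3. ~(p | ~q), 0   [~<>-rule on 2 via 0R0]
4. ~p, 0   [~|-rule on 3]
5. q, 0   [~|-rule on 3]
Accessibility: 0R0
The negation has an open branch (countermodel exists).

Invalid (countermodel exists)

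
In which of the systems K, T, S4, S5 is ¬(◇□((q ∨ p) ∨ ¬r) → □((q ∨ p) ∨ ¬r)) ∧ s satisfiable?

K, T, S4

S4-tableau for the formula:
1. ¬(◇□((q ∨ p) ∨ ¬r) → □((q ∨ p) ∨ ¬r)) ∧ s, 0
2. ¬(◇□((q ∨ p) ∨ ¬r) → □((q ∨ p) ∨ ¬r)), 0
3. s, 0
4. ◇□((q ∨ p) ∨ ¬r), 0
5. ¬□((q ∨ p) ∨ ¬r), 0
6. □((q ∨ p) ∨ ¬r), 1
7. (q ∨ p) ∨ ¬r, 1
8. ¬r, 1
9. ¬((q ∨ p) ∨ ¬r), 2
10. ¬(q ∨ p), 2
11. r, 2
12. ¬q, 2
13. ¬p, 2
Accessibility: 0R0, 0R1, 0R2, 1R1, 2R2
Complete open branch: satisfiable in S4, hence also in K, T (this S4-model is also a K-model and a T-model).
S5-tableau for the formula:
1. ¬(◇□((q ∨ p) ∨ ¬r) → □((q ∨ p) ∨ ¬r)) ∧ s, 0
2. ¬(◇□((q ∨ p) ∨ ¬r) → □((q ∨ p) ∨ ¬r)), 0
3. s, 0
4. ◇□((q ∨ p) ∨ ¬r), 0
5. ¬□((q ∨ p) ∨ ¬r), 0
6. □((q ∨ p) ∨ ¬r), 1
7. (q ∨ p) ∨ ¬r, 0
8. (q ∨ p) ∨ ¬r, 1
9. q ∨ p, 0
10. q ∨ p, 1
11. p, 0
12. p, 1
13. ¬((q ∨ p) ∨ ¬r), 2
14. ¬(q ∨ p), 2
15. r, 2
16. ¬q, 2
17. ¬p, 2
18. (q ∨ p) ∨ ¬r, 2
19. q ∨ p, 2
20. p, 2
Accessibility: 0R0, 0R1, 0R2, 1R0, 1R1, 1R2, 2R0, 2R1, 2R2
Branch closes: p and ¬p both at 2.
Every branch closes (one shown): unsatisfiable in S5.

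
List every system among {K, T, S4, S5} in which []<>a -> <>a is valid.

T, S4, S5

K-tableau for the negation ~([]<>a -> <>a):
1. ~([]<>a -> <>a), u
2. []<>a, u
3. ~<>a, u
Complete open branch: countermodel on a K-frame, so not valid in K.
T-tableau for the negation ~([]<>a -> <>a):
1. ~([]<>a -> <>a), u
2. []<>a, u
3. ~<>a, u
4. <>a, u
5. ~a, u
6. a, v
7. <>a, v
8. ~a, v
Accessibility: uRu, uRv, vRv
Branch closes: a and ~a both at v.
Every branch closes (one shown): valid in T, hence also in S4, S5 (every theorem of T is a theorem of S4 and S5).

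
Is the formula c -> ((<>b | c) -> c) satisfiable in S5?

Satisfiable

1. c -> ((<>b | c) -> c), 0
2. (<>b | c) -> c, 0   [->-rule on 1 (branches; this branch)]
3. c, 0   [->-rule on 2 (branches; this branch)]
Accessibility: 0R0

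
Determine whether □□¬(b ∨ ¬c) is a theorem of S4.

No, not valid

Tableau for the negation ¬□□¬(b ∨ ¬c):
1. ¬□□¬(b ∨ ¬c), 0
2. ¬□¬(b ∨ ¬c), 1
3. b ∨ ¬c, 2
4. ¬c, 2
Accessibility: 0R0, 0R1, 0R2, 1R1, 1R2, 2R2
The negation has an open branch (countermodel exists).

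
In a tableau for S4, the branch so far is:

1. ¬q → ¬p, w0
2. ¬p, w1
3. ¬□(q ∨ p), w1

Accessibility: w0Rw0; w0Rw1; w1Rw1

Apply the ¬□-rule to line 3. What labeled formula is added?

a fresh world w2 with w1Rw2, and ¬(q ∨ p) at w2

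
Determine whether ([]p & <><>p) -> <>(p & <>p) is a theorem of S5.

Yes, valid

Tableau for the negation ~(([]p & <><>p) -> <>(p & <>p)):
1. ~(([]p & <><>p) -> <>(p & <>p)), u
2. []p & <><>p, u
3. ~<>(p & <>p), u
4. []p, u
5. <><>p, u
6. ~(p & <>p), u
7. p, u
8. ~<>p, u
9. ~p, u
Accessibility: uRu
Branch closes: p and ~p both at u.
Every branch of the negation's tableau closes; the branch above is one of them.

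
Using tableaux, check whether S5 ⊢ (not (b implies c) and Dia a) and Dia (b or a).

No, not valid

Tableau for the negation not ((not (b implies c) and Dia a) and Dia (b or a)):
1. not ((not (b implies c) and Dia a) and Dia (b or a)), w0
2. not Dia (b or a), w0
3. not (b or a), w0
4. not b, w0
5. not a, w0
Accessibility: w0Rw0
The negation has an open branch (countermodel exists).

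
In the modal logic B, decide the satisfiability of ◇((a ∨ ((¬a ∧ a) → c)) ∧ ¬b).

Yes, satisfiable

1. ◇((a ∨ ((¬a ∧ a) → c)) ∧ ¬b), 0
2. (a ∨ ((¬a ∧ a) → c)) ∧ ¬b, 1   [◇-rule on 1: fresh world 1, 0R1]
3. a ∨ ((¬a ∧ a) → c), 1   [∧-rule on 2]
4. ¬b, 1   [∧-rule on 2]
5. (¬a ∧ a) → c, 1   [∨-rule on 3 (branches; this branch)]
6. c, 1   [→-rule on 5 (branches; this branch)]
Accessibility: 0R0, 0R1, 1R0, 1R1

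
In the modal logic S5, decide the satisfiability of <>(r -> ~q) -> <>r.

Satisfiable (open branch found)

1. <>(r -> ~q) -> <>r, w0
2. <>r, w0
3. r, w1
Accessibility: w0Rw0, w0Rw1, w1Rw0, w1Rw1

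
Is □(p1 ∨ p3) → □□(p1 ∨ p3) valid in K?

Not valid

Tableau for the negation ¬(□(p1 ∨ p3) → □□(p1 ∨ p3)):
1. ¬(□(p1 ∨ p3) → □□(p1 ∨ p3)), 0
2. □(p1 ∨ p3), 0
3. ¬□□(p1 ∨ p3), 0
4. ¬□(p1 ∨ p3), 1
5. p1 ∨ p3, 1
6. p3, 1
7. ¬(p1 ∨ p3), 2
8. ¬p1, 2
9. ¬p3, 2
Accessibility: 0R1, 1R2
The negation has an open branch (countermodel exists).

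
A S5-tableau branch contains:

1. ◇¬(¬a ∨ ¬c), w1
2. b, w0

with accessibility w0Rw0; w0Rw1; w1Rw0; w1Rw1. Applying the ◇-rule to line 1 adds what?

a fresh world w2 with w1Rw2, and ¬(¬a ∨ ¬c) at w2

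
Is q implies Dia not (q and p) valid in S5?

Tableau for the negation not (q implies Dia not (q and p)):
1. not (q implies Dia not (q and p)), u
2. q, u   [neg-implies-rule on 1]
3. not Dia not (q and p), u   [neg-implies-rule on 1]
4. q and p, u   [neg-Dia-rule on 3 via uRu]
5. p, u   [and-rule on 4]
Accessibility: uRu
The negation has an open branch (countermodel exists).

Invalid (countermodel exists)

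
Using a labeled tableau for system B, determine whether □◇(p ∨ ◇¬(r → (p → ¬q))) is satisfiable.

1. □◇(p ∨ ◇¬(r → (p → ¬q))), w0
2. ◇(p ∨ ◇¬(r → (p → ¬q))), w0   [□-rule on 1 via w0Rw0]
3. p ∨ ◇¬(r → (p → ¬q)), w1   [◇-rule on 2: fresh world w1, w0Rw1]
4. ◇(p ∨ ◇¬(r → (p → ¬q))), w1   [□-rule on 1 via w0Rw1]
5. ◇¬(r → (p → ¬q)), w1   [∨-rule on 3 (branches; this branch)]
6. p ∨ ◇¬(r → (p → ¬q)), w2   [◇-rule on 4: fresh world w2, w1Rw2]
7. ◇¬(r → (p → ¬q)), w2   [∨-rule on 6 (branches; this branch)]
8. ¬(r → (p → ¬q)), w3   [◇-rule on 5: fresh world w3, w1Rw3]
9. r, w3   [¬→-rule on 8]
10. ¬(p → ¬q), w3   [¬→-rule on 8]
11. p, w3   [¬→-rule on 10]
12. q, w3   [¬→-rule on 10]
13. ¬(r → (p → ¬q)), w4   [◇-rule on 7: fresh world w4, w2Rw4]
14. r, w4   [¬→-rule on 13]
15. ¬(p → ¬q), w4   [¬→-rule on 13]
16. p, w4   [¬→-rule on 15]
17. q, w4   [¬→-rule on 15]
Accessibility: w0Rw0, w0Rw1, w1Rw0, w1Rw1, w1Rw2, w1Rw3, w2Rw1, w2Rw2, w2Rw4, w3Rw1, w3Rw3, w4Rw2, w4Rw4

Satisfiable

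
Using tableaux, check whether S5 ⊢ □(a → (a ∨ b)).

Tableau for the negation ¬□(a → (a ∨ b)):
1. ¬□(a → (a ∨ b)), 0
2. ¬(a → (a ∨ b)), 1   [¬□-rule on 1: fresh world 1, 0R1]
3. a, 1   [¬→-rule on 2]
4. ¬(a ∨ b), 1   [¬→-rule on 2]
5. ¬a, 1   [¬∨-rule on 4]
6. ¬b, 1   [¬∨-rule on 4]
Accessibility: 0R0, 0R1, 1R0, 1R1
Branch closes: a and ¬a both at 1.
Every branch of the negation's tableau closes; the branch above is one of them.

Valid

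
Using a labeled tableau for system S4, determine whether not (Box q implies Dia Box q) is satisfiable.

1. not (Box q implies Dia Box q), w0
2. Box q, w0   [neg-implies-rule on 1]
3. not Dia Box q, w0   [neg-implies-rule on 1]
4. q, w0   [Box-rule on 2 via w0Rw0]
5. not Box q, w0   [neg-Dia-rule on 3 via w0Rw0]
6. not q, w1   [neg-Box-rule on 5: fresh world w1, w0Rw1]
7. q, w1   [Box-rule on 2 via w0Rw1]
Accessibility: w0Rw0, w0Rw1, w1Rw1
Branch closes: q and not q both at w1.
Every branch closes; the branch above is one of them.

No, unsatisfiable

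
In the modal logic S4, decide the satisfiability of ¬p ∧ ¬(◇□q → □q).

1. ¬p ∧ ¬(◇□q → □q), u
2. ¬p, u
3. ¬(◇□q → □q), u
4. ◇□q, u
5. ¬□q, u
6. □q, v
7. q, v
8. ¬q, w
Accessibility: uRu, uRv, uRw, vRv, wRw

Satisfiable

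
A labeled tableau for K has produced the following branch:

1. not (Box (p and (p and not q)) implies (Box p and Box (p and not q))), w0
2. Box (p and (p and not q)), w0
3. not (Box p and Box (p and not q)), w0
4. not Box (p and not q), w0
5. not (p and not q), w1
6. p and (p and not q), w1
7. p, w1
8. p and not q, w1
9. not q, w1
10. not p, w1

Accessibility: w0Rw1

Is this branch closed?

Closed

Both p and not p appear at w1.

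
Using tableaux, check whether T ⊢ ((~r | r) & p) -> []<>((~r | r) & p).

Tableau for the negation ~(((~r | r) & p) -> []<>((~r | r) & p)):
1. ~(((~r | r) & p) -> []<>((~r | r) & p)), 0
2. (~r | r) & p, 0
3. ~[]<>((~r | r) & p), 0
4. ~r | r, 0
5. p, 0
6. r, 0
7. ~<>((~r | r) & p), 1
8. ~((~r | r) & p), 1
9. ~p, 1
Accessibility: 0R0, 0R1, 1R1
The negation has an open branch (countermodel exists).

No, not valid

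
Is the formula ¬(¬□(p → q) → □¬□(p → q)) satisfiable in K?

Satisfiable

1. ¬(¬□(p → q) → □¬□(p → q)), 0
2. ¬□(p → q), 0   [¬→-rule on 1]
3. ¬□¬□(p → q), 0   [¬→-rule on 1]
4. ¬(p → q), 1   [¬□-rule on 2: fresh world 1, 0R1]
5. p, 1   [¬→-rule on 4]
6. ¬q, 1   [¬→-rule on 4]
7. □(p → q), 2   [¬□-rule on 3: fresh world 2, 0R2]
Accessibility: 0R1, 0R2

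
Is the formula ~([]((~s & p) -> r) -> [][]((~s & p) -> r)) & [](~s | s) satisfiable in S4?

Unsatisfiable (every branch closes)

1. ~([]((~s & p) -> r) -> [][]((~s & p) -> r)) & [](~s | s), 0
2. ~([]((~s & p) -> r) -> [][]((~s & p) -> r)), 0   [&-rule on 1]
3. [](~s | s), 0   [&-rule on 1]
4. []((~s & p) -> r), 0   [~->-rule on 2]
5. ~[][]((~s & p) -> r), 0   [~->-rule on 2]
6. ~s | s, 0   [[]-rule on 3 via 0R0]
7. (~s & p) -> r, 0   [[]-rule on 4 via 0R0]
8. s, 0   [|-rule on 6 (branches; this branch)]
9. ~(~s & p), 0   [->-rule on 7 (branches; this branch)]
10. ~p, 0   [~&-rule on 9 (branches; this branch)]
11. ~[]((~s & p) -> r), 1   [~[]-rule on 5: fresh world 1, 0R1]
12. ~s | s, 1   [[]-rule on 3 via 0R1]
13. (~s & p) -> r, 1   [[]-rule on 4 via 0R1]
14. s, 1   [|-rule on 12 (branches; this branch)]
15. ~(~s & p), 1   [->-rule on 13 (branches; this branch)]
16. ~p, 1   [~&-rule on 15 (branches; this branch)]
17. ~((~s & p) -> r), 2   [~[]-rule on 11: fresh world 2, 1R2]
18. ~s & p, 2   [~->-rule on 17]
19. ~r, 2   [~->-rule on 17]
20. ~s, 2   [&-rule on 18]
21. p, 2   [&-rule on 18]
22. ~s | s, 2   [[]-rule on 3 via 0R2]
23. (~s & p) -> r, 2   [[]-rule on 4 via 0R2]
24. ~(~s & p), 2   [->-rule on 23 (branches; this branch)]
25. ~p, 2   [~&-rule on 24 (branches; this branch)]
Accessibility: 0R0, 0R1, 0R2, 1R1, 1R2, 2R2
Branch closes: p and ~p both at 2.
Every branch closes; the branch above is one of them.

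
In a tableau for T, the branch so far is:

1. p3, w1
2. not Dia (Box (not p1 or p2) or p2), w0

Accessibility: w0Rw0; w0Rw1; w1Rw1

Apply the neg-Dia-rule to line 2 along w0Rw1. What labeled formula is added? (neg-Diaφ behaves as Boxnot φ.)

neg-Diaφ behaves as Boxnot φ: propagate the negated body to each accessible world.

not (Box (not p1 or p2) or p2), w1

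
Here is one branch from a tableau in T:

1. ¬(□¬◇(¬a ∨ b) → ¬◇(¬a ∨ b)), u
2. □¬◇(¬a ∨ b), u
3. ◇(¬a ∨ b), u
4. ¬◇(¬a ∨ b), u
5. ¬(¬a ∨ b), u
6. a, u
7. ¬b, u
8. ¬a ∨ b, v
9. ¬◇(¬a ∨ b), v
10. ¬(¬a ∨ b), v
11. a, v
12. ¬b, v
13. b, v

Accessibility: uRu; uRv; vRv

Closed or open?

Yes, closed

Both b and ¬b appear at v.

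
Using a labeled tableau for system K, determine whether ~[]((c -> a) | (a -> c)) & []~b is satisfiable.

1. ~[]((c -> a) | (a -> c)) & []~b, 0
2. ~[]((c -> a) | (a -> c)), 0
3. []~b, 0
4. ~((c -> a) | (a -> c)), 1
5. ~(c -> a), 1
6. ~(a -> c), 1
7. c, 1
8. ~a, 1
9. a, 1
10. ~c, 1
Accessibility: 0R1
Branch closes: a and ~a both at 1.
Every branch closes; the branch above is one of them.

Unsatisfiable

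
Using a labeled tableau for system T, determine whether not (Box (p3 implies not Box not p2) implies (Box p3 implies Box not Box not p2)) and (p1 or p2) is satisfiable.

1. not (Box (p3 implies not Box not p2) implies (Box p3 implies Box not Box not p2)) and (p1 or p2), 0
2. not (Box (p3 implies not Box not p2) implies (Box p3 implies Box not Box not p2)), 0
3. p1 or p2, 0
4. Box (p3 implies not Box not p2), 0
5. not (Box p3 implies Box not Box not p2), 0
6. Box p3, 0
7. not Box not Box not p2, 0
8. p3 implies not Box not p2, 0
9. p3, 0
10. p2, 0
11. not Box not p2, 0
12. Box not p2, 1
13. p3 implies not Box not p2, 1
14. p3, 1
15. not p2, 1
16. not Box not p2, 1
17. p2, 2
18. p3 implies not Box not p2, 2
19. p3, 2
20. not Box not p2, 2
21. p2, 3
22. not p2, 3
Accessibility: 0R0, 0R1, 0R2, 1R1, 1R3, 2R2, 3R3
Branch closes: p2 and not p2 both at 3.
All branches of the tableau close; one closing branch shown above.

Unsatisfiable (every branch closes)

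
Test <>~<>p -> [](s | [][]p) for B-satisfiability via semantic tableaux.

Satisfiable

1. <>~<>p -> [](s | [][]p), u
2. [](s | [][]p), u   [->-rule on 1 (branches; this branch)]
3. s | [][]p, u   [[]-rule on 2 via uRu]
4. [][]p, u   [|-rule on 3 (branches; this branch)]
5. []p, u   [[]-rule on 4 via uRu]
6. p, u   [[]-rule on 5 via uRu]
Accessibility: uRu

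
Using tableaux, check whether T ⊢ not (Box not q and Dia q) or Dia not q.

Valid in T

Tableau for the negation not (not (Box not q and Dia q) or Dia not q):
1. not (not (Box not q and Dia q) or Dia not q), w0
2. Box not q and Dia q, w0   [neg-or-rule on 1]
3. not Dia not q, w0   [neg-or-rule on 1]
4. Box not q, w0   [and-rule on 2]
5. Dia q, w0   [and-rule on 2]
6. q, w0   [neg-Dia-rule on 3 via w0Rw0]
7. not q, w0   [Box-rule on 4 via w0Rw0]
Accessibility: w0Rw0
Branch closes: q and not q both at w0.
All branches of the negation close; one closing branch shown above.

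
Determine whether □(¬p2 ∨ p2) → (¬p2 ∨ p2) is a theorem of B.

Yes, valid

Tableau for the negation ¬(□(¬p2 ∨ p2) → (¬p2 ∨ p2)):
1. ¬(□(¬p2 ∨ p2) → (¬p2 ∨ p2)), w0
2. □(¬p2 ∨ p2), w0
3. ¬(¬p2 ∨ p2), w0
4. p2, w0
5. ¬p2, w0
Accessibility: w0Rw0
Branch closes: p2 and ¬p2 both at w0.
All branches of the negation close; one closing branch shown above.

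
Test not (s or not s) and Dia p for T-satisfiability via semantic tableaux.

No, unsatisfiable

1. not (s or not s) and Dia p, u
2. not (s or not s), u
3. Dia p, u
4. not s, u
5. s, u
Accessibility: uRu
Branch closes: s and not s both at u.
Every branch closes; the branch above is one of them.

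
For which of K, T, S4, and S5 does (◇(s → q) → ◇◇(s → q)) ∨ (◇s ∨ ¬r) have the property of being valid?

K-tableau for the negation ¬((◇(s → q) → ◇◇(s → q)) ∨ (◇s ∨ ¬r)):
1. ¬((◇(s → q) → ◇◇(s → q)) ∨ (◇s ∨ ¬r)), 0
2. ¬(◇(s → q) → ◇◇(s → q)), 0   [¬∨-rule on 1]
3. ¬(◇s ∨ ¬r), 0   [¬∨-rule on 1]
4. ◇(s → q), 0   [¬→-rule on 2]
5. ¬◇◇(s → q), 0   [¬→-rule on 2]
6. ¬◇s, 0   [¬∨-rule on 3]
7. r, 0   [¬∨-rule on 3]
8. s → q, 1   [◇-rule on 4: fresh world 1, 0R1]
9. ¬◇(s → q), 1   [¬◇-rule on 5 via 0R1]
10. ¬s, 1   [¬◇-rule on 6 via 0R1]
11. q, 1   [→-rule on 8 (branches; this branch)]
Accessibility: 0R1
Complete open branch: countermodel on a K-frame, so not valid in K.
T-tableau for the negation ¬((◇(s → q) → ◇◇(s → q)) ∨ (◇s ∨ ¬r)):
1. ¬((◇(s → q) → ◇◇(s → q)) ∨ (◇s ∨ ¬r)), 0
2. ¬(◇(s → q) → ◇◇(s → q)), 0   [¬∨-rule on 1]
3. ¬(◇s ∨ ¬r), 0   [¬∨-rule on 1]
4. ◇(s → q), 0   [¬→-rule on 2]
5. ¬◇◇(s → q), 0   [¬→-rule on 2]
6. ¬◇s, 0   [¬∨-rule on 3]
7. r, 0   [¬∨-rule on 3]
8. ¬◇(s → q), 0   [¬◇-rule on 5 via 0R0]
9. ¬s, 0   [¬◇-rule on 6 via 0R0]
10. ¬(s → q), 0   [¬◇-rule on 8 via 0R0]
11. s, 0   [¬→-rule on 10]
12. ¬q, 0   [¬→-rule on 10]
Accessibility: 0R0
Branch closes: s and ¬s both at 0.
Every branch closes (one shown): valid in T, hence also in S4, S5 (every theorem of T is a theorem of S4 and S5).

T, S4, S5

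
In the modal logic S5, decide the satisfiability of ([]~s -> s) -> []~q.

1. ([]~s -> s) -> []~q, w0
2. []~q, w0   [->-rule on 1 (branches; this branch)]
3. ~q, w0   [[]-rule on 2 via w0Rw0]
Accessibility: w0Rw0

Yes, satisfiable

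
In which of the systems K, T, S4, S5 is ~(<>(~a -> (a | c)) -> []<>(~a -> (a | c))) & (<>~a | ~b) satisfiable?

K, T, S4

S4-tableau for the formula:
1. ~(<>(~a -> (a | c)) -> []<>(~a -> (a | c))) & (<>~a | ~b), u
2. ~(<>(~a -> (a | c)) -> []<>(~a -> (a | c))), u
3. <>~a | ~b, u
4. <>(~a -> (a | c)), u
5. ~[]<>(~a -> (a | c)), u
6. ~b, u
7. ~a -> (a | c), v
8. a | c, v
9. c, v
10. ~<>(~a -> (a | c)), w
11. ~(~a -> (a | c)), w
12. ~a, w
13. ~(a | c), w
14. ~c, w
Accessibility: uRu, uRv, uRw, vRv, wRw
Complete open branch: satisfiable in S4, hence also in K, T (this S4-model is also a K-model and a T-model).
S5-tableau for the formula:
1. ~(<>(~a -> (a | c)) -> []<>(~a -> (a | c))) & (<>~a | ~b), u
2. ~(<>(~a -> (a | c)) -> []<>(~a -> (a | c))), u
3. <>~a | ~b, u
4. <>(~a -> (a | c)), u
5. ~[]<>(~a -> (a | c)), u
6. ~b, u
7. ~a -> (a | c), v
8. a | c, v
9. c, v
10. ~<>(~a -> (a | c)), w
11. ~(~a -> (a | c)), u
12. ~a, u
13. ~(a | c), u
14. ~c, u
15. ~(~a -> (a | c)), v
16. ~a, v
17. ~(a | c), v
18. ~c, v
Accessibility: uRu, uRv, uRw, vRu, vRv, vRw, wRu, wRv, wRw
Branch closes: c and ~c both at v.
Every branch closes (one shown): unsatisfiable in S5.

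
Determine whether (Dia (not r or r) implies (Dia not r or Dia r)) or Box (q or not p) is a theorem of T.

Tableau for the negation not ((Dia (not r or r) implies (Dia not r or Dia r)) or Box (q or not p)):
1. not ((Dia (not r or r) implies (Dia not r or Dia r)) or Box (q or not p)), 0
2. not (Dia (not r or r) implies (Dia not r or Dia r)), 0
3. not Box (q or not p), 0
4. Dia (not r or r), 0
5. not (Dia not r or Dia r), 0
6. not Dia not r, 0
7. not Dia r, 0
8. r, 0
9. not r, 0
Accessibility: 0R0
Branch closes: r and not r both at 0.
Every branch of the negation's tableau closes; the branch above is one of them.

Valid in T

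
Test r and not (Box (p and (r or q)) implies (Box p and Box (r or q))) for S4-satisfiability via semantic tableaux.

Unsatisfiable

1. r and not (Box (p and (r or q)) implies (Box p and Box (r or q))), u
2. r, u   [and-rule on 1]
3. not (Box (p and (r or q)) implies (Box p and Box (r or q))), u   [and-rule on 1]
4. Box (p and (r or q)), u   [neg-implies-rule on 3]
5. not (Box p and Box (r or q)), u   [neg-implies-rule on 3]
6. p and (r or q), u   [Box-rule on 4 via uRu]
7. p, u   [and-rule on 6]
8. r or q, u   [and-rule on 6]
9. not Box (r or q), u   [neg-and-rule on 5 (branches; this branch)]
10. q, u   [or-rule on 8 (branches; this branch)]
11. not (r or q), v   [neg-Box-rule on 9: fresh world v, uRv]
12. not r, v   [neg-or-rule on 11]
13. not q, v   [neg-or-rule on 11]
14. p and (r or q), v   [Box-rule on 4 via uRv]
15. p, v   [and-rule on 14]
16. r or q, v   [and-rule on 14]
17. q, v   [or-rule on 16 (branches; this branch)]
Accessibility: uRu, uRv, vRv
Branch closes: q and not q both at v.
(One branch shown.) All branches close.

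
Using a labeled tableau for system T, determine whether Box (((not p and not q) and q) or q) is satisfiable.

Satisfiable (open branch found)

1. Box (((not p and not q) and q) or q), u
2. ((not p and not q) and q) or q, u   [Box-rule on 1 via uRu]
3. q, u   [or-rule on 2 (branches; this branch)]
Accessibility: uRu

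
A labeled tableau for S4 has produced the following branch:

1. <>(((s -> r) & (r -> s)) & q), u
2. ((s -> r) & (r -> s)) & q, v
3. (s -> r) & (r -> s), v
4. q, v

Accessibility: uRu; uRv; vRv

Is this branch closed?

Open

No atom appears with both signs at the same world.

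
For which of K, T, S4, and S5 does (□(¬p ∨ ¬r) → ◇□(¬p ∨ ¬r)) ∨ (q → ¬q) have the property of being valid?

T-tableau for the negation ¬((□(¬p ∨ ¬r) → ◇□(¬p ∨ ¬r)) ∨ (q → ¬q)):
1. ¬((□(¬p ∨ ¬r) → ◇□(¬p ∨ ¬r)) ∨ (q → ¬q)), 0
2. ¬(□(¬p ∨ ¬r) → ◇□(¬p ∨ ¬r)), 0
3. ¬(q → ¬q), 0
4. □(¬p ∨ ¬r), 0
5. ¬◇□(¬p ∨ ¬r), 0
6. q, 0
7. ¬p ∨ ¬r, 0
8. ¬□(¬p ∨ ¬r), 0
9. ¬r, 0
10. ¬(¬p ∨ ¬r), 1
11. p, 1
12. r, 1
13. ¬p ∨ ¬r, 1
14. ¬□(¬p ∨ ¬r), 1
15. ¬r, 1
Accessibility: 0R0, 0R1, 1R1
Branch closes: r and ¬r both at 1.
Every branch closes (one shown): valid in T, hence also in S4, S5 (every theorem of T is a theorem of S4 and S5).
K-tableau for the negation ¬((□(¬p ∨ ¬r) → ◇□(¬p ∨ ¬r)) ∨ (q → ¬q)):
1. ¬((□(¬p ∨ ¬r) → ◇□(¬p ∨ ¬r)) ∨ (q → ¬q)), 0
2. ¬(□(¬p ∨ ¬r) → ◇□(¬p ∨ ¬r)), 0
3. ¬(q → ¬q), 0
4. □(¬p ∨ ¬r), 0
5. ¬◇□(¬p ∨ ¬r), 0
6. q, 0
Complete open branch: countermodel on a K-frame, so not valid in K.

T, S4, S5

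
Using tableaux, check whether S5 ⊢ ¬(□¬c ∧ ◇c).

Yes, valid

Tableau for the negation □¬c ∧ ◇c:
1. □¬c ∧ ◇c, w0
2. □¬c, w0
3. ◇c, w0
4. ¬c, w0
5. c, w1
6. ¬c, w1
Accessibility: w0Rw0, w0Rw1, w1Rw0, w1Rw1
Branch closes: c and ¬c both at w1.
All branches of the negation close; one closing branch shown above.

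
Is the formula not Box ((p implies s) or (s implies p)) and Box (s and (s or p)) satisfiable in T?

Unsatisfiable

1. not Box ((p implies s) or (s implies p)) and Box (s and (s or p)), 0
2. not Box ((p implies s) or (s implies p)), 0   [and-rule on 1]
3. Box (s and (s or p)), 0   [and-rule on 1]
4. s and (s or p), 0   [Box-rule on 3 via 0R0]
5. s, 0   [and-rule on 4]
6. s or p, 0   [and-rule on 4]
7. p, 0   [or-rule on 6 (branches; this branch)]
8. not ((p implies s) or (s implies p)), 1   [neg-Box-rule on 2: fresh world 1, 0R1]
9. not (p implies s), 1   [neg-or-rule on 8]
10. not (s implies p), 1   [neg-or-rule on 8]
11. p, 1   [neg-implies-rule on 9]
12. not s, 1   [neg-implies-rule on 9]
13. s, 1   [neg-implies-rule on 10]
14. not p, 1   [neg-implies-rule on 10]
Accessibility: 0R0, 0R1, 1R1
Branch closes: s and not s both at 1.
All branches of the tableau close; one closing branch shown above.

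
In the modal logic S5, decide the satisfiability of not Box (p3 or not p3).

1. not Box (p3 or not p3), u
2. not (p3 or not p3), v
3. not p3, v
4. p3, v
Accessibility: uRu, uRv, vRu, vRv
Branch closes: p3 and not p3 both at v.
Every branch closes; the branch above is one of them.

Unsatisfiable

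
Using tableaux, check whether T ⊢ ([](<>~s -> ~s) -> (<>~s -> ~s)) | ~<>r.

Tableau for the negation ~(([](<>~s -> ~s) -> (<>~s -> ~s)) | ~<>r):
1. ~(([](<>~s -> ~s) -> (<>~s -> ~s)) | ~<>r), w0
2. ~([](<>~s -> ~s) -> (<>~s -> ~s)), w0
3. <>r, w0
4. [](<>~s -> ~s), w0
5. ~(<>~s -> ~s), w0
6. <>~s, w0
7. s, w0
8. <>~s -> ~s, w0
9. ~<>~s, w0
10. r, w1
11. <>~s -> ~s, w1
12. s, w1
13. ~<>~s, w1
14. ~s, w2
15. <>~s -> ~s, w2
16. s, w2
Accessibility: w0Rw0, w0Rw1, w0Rw2, w1Rw1, w2Rw2
Branch closes: s and ~s both at w2.
All branches of the negation close; one closing branch shown above.

Yes, valid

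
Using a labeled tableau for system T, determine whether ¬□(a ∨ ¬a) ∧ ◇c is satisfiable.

No, unsatisfiable

1. ¬□(a ∨ ¬a) ∧ ◇c, w0
2. ¬□(a ∨ ¬a), w0   [∧-rule on 1]
3. ◇c, w0   [∧-rule on 1]
4. ¬(a ∨ ¬a), w1   [¬□-rule on 2: fresh world w1, w0Rw1]
5. ¬a, w1   [¬∨-rule on 4]
6. a, w1   [¬∨-rule on 4]
Accessibility: w0Rw0, w0Rw1, w1Rw1
Branch closes: a and ¬a both at w1.
Every branch closes; the branch above is one of them.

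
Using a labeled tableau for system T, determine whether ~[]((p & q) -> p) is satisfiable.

Unsatisfiable

1. ~[]((p & q) -> p), u
2. ~((p & q) -> p), v
3. p & q, v
4. ~p, v
5. p, v
6. q, v
Accessibility: uRu, uRv, vRv
Branch closes: p and ~p both at v.
(One branch shown.) All branches close.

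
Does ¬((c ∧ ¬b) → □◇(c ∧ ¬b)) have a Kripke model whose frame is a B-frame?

Unsatisfiable

1. ¬((c ∧ ¬b) → □◇(c ∧ ¬b)), 0
2. c ∧ ¬b, 0
3. ¬□◇(c ∧ ¬b), 0
4. c, 0
5. ¬b, 0
6. ¬◇(c ∧ ¬b), 1
7. ¬(c ∧ ¬b), 0
8. ¬(c ∧ ¬b), 1
9. b, 0
Accessibility: 0R0, 0R1, 1R0, 1R1
Branch closes: b and ¬b both at 0.
Every branch closes; the branch above is one of them.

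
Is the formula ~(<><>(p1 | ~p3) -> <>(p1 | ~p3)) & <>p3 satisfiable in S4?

Unsatisfiable (every branch closes)

1. ~(<><>(p1 | ~p3) -> <>(p1 | ~p3)) & <>p3, 0
2. ~(<><>(p1 | ~p3) -> <>(p1 | ~p3)), 0
3. <>p3, 0
4. <><>(p1 | ~p3), 0
5. ~<>(p1 | ~p3), 0
6. ~(p1 | ~p3), 0
7. ~p1, 0
8. p3, 0
9. p3, 1
10. ~(p1 | ~p3), 1
11. ~p1, 1
12. <>(p1 | ~p3), 2
13. ~(p1 | ~p3), 2
14. ~p1, 2
15. p3, 2
16. p1 | ~p3, 3
17. ~(p1 | ~p3), 3
18. ~p1, 3
19. p3, 3
20. ~p3, 3
Accessibility: 0R0, 0R1, 0R2, 0R3, 1R1, 2R2, 2R3, 3R3
Branch closes: p3 and ~p3 both at 3.
(One branch shown.) All branches close.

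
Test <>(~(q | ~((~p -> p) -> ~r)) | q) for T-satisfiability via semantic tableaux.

1. <>(~(q | ~((~p -> p) -> ~r)) | q), 0
2. ~(q | ~((~p -> p) -> ~r)) | q, 1
3. q, 1
Accessibility: 0R0, 0R1, 1R1

Yes, satisfiable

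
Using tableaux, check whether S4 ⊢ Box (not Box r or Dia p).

No, not valid

Tableau for the negation not Box (not Box r or Dia p):
1. not Box (not Box r or Dia p), 0
2. not (not Box r or Dia p), 1   [neg-Box-rule on 1: fresh world 1, 0R1]
3. Box r, 1   [neg-or-rule on 2]
4. not Dia p, 1   [neg-or-rule on 2]
5. r, 1   [Box-rule on 3 via 1R1]
6. not p, 1   [neg-Dia-rule on 4 via 1R1]
Accessibility: 0R0, 0R1, 1R1
The negation has an open branch (countermodel exists).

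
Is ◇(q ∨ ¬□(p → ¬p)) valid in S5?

Tableau for the negation ¬◇(q ∨ ¬□(p → ¬p)):
1. ¬◇(q ∨ ¬□(p → ¬p)), w0
2. ¬(q ∨ ¬□(p → ¬p)), w0
3. ¬q, w0
4. □(p → ¬p), w0
5. p → ¬p, w0
6. ¬p, w0
Accessibility: w0Rw0
The negation has an open branch (countermodel exists).

Invalid (countermodel exists)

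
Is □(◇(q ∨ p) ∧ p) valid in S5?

No, not valid

Tableau for the negation ¬□(◇(q ∨ p) ∧ p):
1. ¬□(◇(q ∨ p) ∧ p), w0
2. ¬(◇(q ∨ p) ∧ p), w1
3. ¬p, w1
Accessibility: w0Rw0, w0Rw1, w1Rw0, w1Rw1
The negation has an open branch (countermodel exists).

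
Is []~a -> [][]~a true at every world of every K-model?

Tableau for the negation ~([]~a -> [][]~a):
1. ~([]~a -> [][]~a), 0
2. []~a, 0   [~->-rule on 1]
3. ~[][]~a, 0   [~->-rule on 1]
4. ~[]~a, 1   [~[]-rule on 3: fresh world 1, 0R1]
5. ~a, 1   [[]-rule on 2 via 0R1]
6. a, 2   [~[]-rule on 4: fresh world 2, 1R2]
Accessibility: 0R1, 1R2
The negation has an open branch (countermodel exists).

Invalid (countermodel exists)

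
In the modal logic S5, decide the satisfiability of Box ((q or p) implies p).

1. Box ((q or p) implies p), 0
2. (q or p) implies p, 0   [Box-rule on 1 via 0R0]
3. p, 0   [implies-rule on 2 (branches; this branch)]
Accessibility: 0R0

Yes, satisfiable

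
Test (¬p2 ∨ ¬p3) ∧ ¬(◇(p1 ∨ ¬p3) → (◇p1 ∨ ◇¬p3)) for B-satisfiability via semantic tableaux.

1. (¬p2 ∨ ¬p3) ∧ ¬(◇(p1 ∨ ¬p3) → (◇p1 ∨ ◇¬p3)), w0
2. ¬p2 ∨ ¬p3, w0
3. ¬(◇(p1 ∨ ¬p3) → (◇p1 ∨ ◇¬p3)), w0
4. ◇(p1 ∨ ¬p3), w0
5. ¬(◇p1 ∨ ◇¬p3), w0
6. ¬◇p1, w0
7. ¬◇¬p3, w0
8. ¬p1, w0
9. p3, w0
10. ¬p2, w0
11. p1 ∨ ¬p3, w1
12. ¬p1, w1
13. p3, w1
14. ¬p3, w1
Accessibility: w0Rw0, w0Rw1, w1Rw0, w1Rw1
Branch closes: p3 and ¬p3 both at w1.
(One branch shown.) All branches close.

Unsatisfiable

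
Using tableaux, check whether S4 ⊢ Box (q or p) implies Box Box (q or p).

Tableau for the negation not (Box (q or p) implies Box Box (q or p)):
1. not (Box (q or p) implies Box Box (q or p)), u
2. Box (q or p), u   [neg-implies-rule on 1]
3. not Box Box (q or p), u   [neg-implies-rule on 1]
4. q or p, u   [Box-rule on 2 via uRu]
5. p, u   [or-rule on 4 (branches; this branch)]
6. not Box (q or p), v   [neg-Box-rule on 3: fresh world v, uRv]
7. q or p, v   [Box-rule on 2 via uRv]
8. p, v   [or-rule on 7 (branches; this branch)]
9. not (q or p), w   [neg-Box-rule on 6: fresh world w, vRw]
10. not q, w   [neg-or-rule on 9]
11. not p, w   [neg-or-rule on 9]
12. q or p, w   [Box-rule on 2 via uRw]
13. p, w   [or-rule on 12 (branches; this branch)]
Accessibility: uRu, uRv, uRw, vRv, vRw, wRw
Branch closes: p and not p both at w.
Every branch of the negation's tableau closes; the branch above is one of them.

Valid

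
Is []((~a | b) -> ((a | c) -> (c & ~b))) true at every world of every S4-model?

Invalid (countermodel exists)

Tableau for the negation ~[]((~a | b) -> ((a | c) -> (c & ~b))):
1. ~[]((~a | b) -> ((a | c) -> (c & ~b))), w0
2. ~((~a | b) -> ((a | c) -> (c & ~b))), w1   [~[]-rule on 1: fresh world w1, w0Rw1]
3. ~a | b, w1   [~->-rule on 2]
4. ~((a | c) -> (c & ~b)), w1   [~->-rule on 2]
5. a | c, w1   [~->-rule on 4]
6. ~(c & ~b), w1   [~->-rule on 4]
7. b, w1   [|-rule on 3 (branches; this branch)]
8. c, w1   [|-rule on 5 (branches; this branch)]
Accessibility: w0Rw0, w0Rw1, w1Rw1
The negation has an open branch (countermodel exists).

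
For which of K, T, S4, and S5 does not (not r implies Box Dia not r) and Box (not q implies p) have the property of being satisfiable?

K, T, S4

S4-tableau for the formula:
1. not (not r implies Box Dia not r) and Box (not q implies p), 0
2. not (not r implies Box Dia not r), 0   [and-rule on 1]
3. Box (not q implies p), 0   [and-rule on 1]
4. not r, 0   [neg-implies-rule on 2]
5. not Box Dia not r, 0   [neg-implies-rule on 2]
6. not q implies p, 0   [Box-rule on 3 via 0R0]
7. p, 0   [implies-rule on 6 (branches; this branch)]
8. not Dia not r, 1   [neg-Box-rule on 5: fresh world 1, 0R1]
9. not q implies p, 1   [Box-rule on 3 via 0R1]
10. r, 1   [neg-Dia-rule on 8 via 1R1]
11. p, 1   [implies-rule on 9 (branches; this branch)]
Accessibility: 0R0, 0R1, 1R1
Complete open branch: satisfiable in S4, hence also in K, T (this S4-model is also a K-model and a T-model).
S5-tableau for the formula:
1. not (not r implies Box Dia not r) and Box (not q implies p), 0
2. not (not r implies Box Dia not r), 0   [and-rule on 1]
3. Box (not q implies p), 0   [and-rule on 1]
4. not r, 0   [neg-implies-rule on 2]
5. not Box Dia not r, 0   [neg-implies-rule on 2]
6. not q implies p, 0   [Box-rule on 3 via 0R0]
7. p, 0   [implies-rule on 6 (branches; this branch)]
8. not Dia not r, 1   [neg-Box-rule on 5: fresh world 1, 0R1]
9. not q implies p, 1   [Box-rule on 3 via 0R1]
10. r, 0   [neg-Dia-rule on 8 via 1R0]
Accessibility: 0R0, 0R1, 1R0, 1R1
Branch closes: r and not r both at 0.
Every branch closes (one shown): unsatisfiable in S5.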